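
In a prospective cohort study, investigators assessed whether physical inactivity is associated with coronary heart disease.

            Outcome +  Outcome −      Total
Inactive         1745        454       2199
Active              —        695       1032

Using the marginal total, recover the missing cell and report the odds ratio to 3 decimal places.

7.927

The missing cell is in the unexposed row: 1032 − 695 = 337.
So a = 1745, b = 454, c = 337, d = 695.
OR = (a·d)/(b·c) = (1745 × 695) / (454 × 337) = 1212775 / 152998 = 7.92674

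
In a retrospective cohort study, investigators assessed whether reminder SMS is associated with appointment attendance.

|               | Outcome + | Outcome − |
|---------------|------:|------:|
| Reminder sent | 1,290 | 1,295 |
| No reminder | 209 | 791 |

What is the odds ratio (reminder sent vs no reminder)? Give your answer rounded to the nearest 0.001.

3.770

Cells: a = 1290, b = 1295, c = 209, d = 791.
OR = (a·d)/(b·c) = (1290 × 791) / (1295 × 209) = 1020390 / 270655 = 3.77008
The odds of appointment attendance are about 3.77 times as high in the reminder sent group.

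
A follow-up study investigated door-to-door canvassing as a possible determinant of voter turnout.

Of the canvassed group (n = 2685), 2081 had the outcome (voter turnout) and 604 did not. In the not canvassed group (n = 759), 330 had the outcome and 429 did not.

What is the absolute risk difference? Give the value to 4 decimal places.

From the description: a = 2081, b = 604, c = 330, d = 429.
Risk in exposed = 2081/2685 = 0.775047; risk in unexposed = 330/759 = 0.434783.
Risk difference = 0.775047 − 0.434783 = 0.340264

0.3403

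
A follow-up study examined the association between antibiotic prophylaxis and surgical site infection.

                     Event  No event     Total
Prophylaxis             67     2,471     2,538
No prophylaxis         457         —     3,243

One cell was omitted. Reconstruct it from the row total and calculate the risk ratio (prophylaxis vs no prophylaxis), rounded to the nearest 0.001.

The missing cell is in the unexposed row: 3243 − 457 = 2786.
So a = 67, b = 2471, c = 457, d = 2786.
RR = [a/(a+b)] / [c/(c+d)] = (67/2538) / (457/3243) = 0.02640/0.14092 = 0.18733

0.187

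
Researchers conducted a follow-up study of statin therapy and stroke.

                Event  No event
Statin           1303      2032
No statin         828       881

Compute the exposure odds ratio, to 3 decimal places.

Cells: a = 1303, b = 2032, c = 828, d = 881.
OR = (a·d)/(b·c) = (1303 × 881) / (2032 × 828) = 1147943 / 1682496 = 0.68229
Exposure is associated with lower odds of stroke (OR = 0.68 < 1).

0.682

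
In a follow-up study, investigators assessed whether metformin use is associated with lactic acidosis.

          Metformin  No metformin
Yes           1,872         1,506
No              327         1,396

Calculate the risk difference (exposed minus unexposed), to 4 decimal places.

0.3323

Reading the table with exposure as columns: a = 1872 (Metformin, case), b = 327 (Metformin, non-case), c = 1506 (No metformin, case), d = 1396.
Risk in exposed = 1872/2199 = 0.851296; risk in unexposed = 1506/2902 = 0.518952.
Risk difference = 0.851296 − 0.518952 = 0.332344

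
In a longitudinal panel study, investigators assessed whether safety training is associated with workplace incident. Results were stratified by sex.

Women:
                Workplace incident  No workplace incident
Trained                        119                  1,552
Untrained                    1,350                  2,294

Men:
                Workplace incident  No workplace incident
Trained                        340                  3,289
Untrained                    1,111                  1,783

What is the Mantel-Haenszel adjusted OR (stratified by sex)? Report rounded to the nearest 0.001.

OR_MH = Σ(aᵢdᵢ/nᵢ) / Σ(bᵢcᵢ/nᵢ), where nᵢ is the stratum total.
Stratum 1 (Women): n = 5315; a·d/n = 119·2294/5315 = 51.3614; b·c/n = 1552·1350/5315 = 394.2051
Stratum 2 (Men): n = 6523; a·d/n = 340·1783/6523 = 92.9358; b·c/n = 3289·1111/6523 = 560.1838
OR_MH = (51.3614 + 92.9358) / (394.2051 + 560.1838) = 144.2972 / 954.3889 = 0.15119

0.151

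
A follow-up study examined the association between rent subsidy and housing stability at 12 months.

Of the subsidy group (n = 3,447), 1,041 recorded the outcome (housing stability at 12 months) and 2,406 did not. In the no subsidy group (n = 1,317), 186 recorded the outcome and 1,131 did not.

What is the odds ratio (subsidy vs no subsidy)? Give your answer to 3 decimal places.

From the description: a = 1041, b = 2406, c = 186, d = 1131.
OR = (a·d)/(b·c) = (1041 × 1131) / (2406 × 186) = 1177371 / 447516 = 2.63090
The odds of housing stability at 12 months are about 2.63 times as high in the subsidy group.

2.631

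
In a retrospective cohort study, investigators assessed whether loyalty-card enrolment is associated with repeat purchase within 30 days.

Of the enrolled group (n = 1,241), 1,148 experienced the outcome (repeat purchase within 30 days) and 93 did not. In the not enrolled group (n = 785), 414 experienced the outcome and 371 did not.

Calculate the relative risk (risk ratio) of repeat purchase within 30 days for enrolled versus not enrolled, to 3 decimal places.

From the description: a = 1148, b = 93, c = 414, d = 371.
Risk in exposed = 1148/1241 = 0.92506; risk in unexposed = 414/785 = 0.52739.
RR = 0.92506 / 0.52739 = 1.75404
The risk among the exposed is 1.75 times that among the unexposed.

1.754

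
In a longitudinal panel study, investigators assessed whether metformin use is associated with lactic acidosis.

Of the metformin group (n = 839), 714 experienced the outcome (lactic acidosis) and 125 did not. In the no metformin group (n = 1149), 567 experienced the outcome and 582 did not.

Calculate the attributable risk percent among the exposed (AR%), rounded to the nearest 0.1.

From the description: a = 714, b = 125, c = 567, d = 582.
Risk in exposed = 714/839 = 0.85101; risk in unexposed = 567/1149 = 0.49347.
RR = 0.85101/0.49347 = 1.72454
AR% = (RR − 1)/RR × 100 = (1.72454 − 1)/1.72454 × 100 = 42.0135%

42.0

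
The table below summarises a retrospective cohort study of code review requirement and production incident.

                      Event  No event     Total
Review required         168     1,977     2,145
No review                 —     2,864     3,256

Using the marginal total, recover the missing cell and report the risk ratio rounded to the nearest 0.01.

0.65

The missing cell is in the unexposed row: 3256 − 2864 = 392.
So a = 168, b = 1977, c = 392, d = 2864.
RR = [a/(a+b)] / [c/(c+d)] = (168/2145) / (392/3256) = 0.07832/0.12039 = 0.65055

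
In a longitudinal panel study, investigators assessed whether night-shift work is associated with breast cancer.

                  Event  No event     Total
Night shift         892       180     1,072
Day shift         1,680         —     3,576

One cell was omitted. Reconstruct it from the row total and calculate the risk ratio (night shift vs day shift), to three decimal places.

1.771

The missing cell is in the unexposed row: 3576 − 1680 = 1896.
So a = 892, b = 180, c = 1680, d = 1896.
RR = [a/(a+b)] / [c/(c+d)] = (892/1072) / (1680/3576) = 0.83209/0.46980 = 1.77116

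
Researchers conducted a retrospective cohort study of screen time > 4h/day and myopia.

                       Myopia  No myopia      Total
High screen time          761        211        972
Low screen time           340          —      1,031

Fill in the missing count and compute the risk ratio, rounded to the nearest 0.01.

The missing cell is in the unexposed row: 1031 − 340 = 691.
So a = 761, b = 211, c = 340, d = 691.
RR = [a/(a+b)] / [c/(c+d)] = (761/972) / (340/1031) = 0.78292/0.32978 = 2.37410

2.37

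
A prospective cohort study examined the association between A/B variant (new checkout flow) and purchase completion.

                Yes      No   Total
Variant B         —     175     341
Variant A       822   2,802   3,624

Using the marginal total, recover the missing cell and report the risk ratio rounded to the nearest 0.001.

The missing cell is in the exposed row: 341 − 175 = 166.
So a = 166, b = 175, c = 822, d = 2802.
RR = [a/(a+b)] / [c/(c+d)] = (166/341) / (822/3624) = 0.48680/0.22682 = 2.14620

2.146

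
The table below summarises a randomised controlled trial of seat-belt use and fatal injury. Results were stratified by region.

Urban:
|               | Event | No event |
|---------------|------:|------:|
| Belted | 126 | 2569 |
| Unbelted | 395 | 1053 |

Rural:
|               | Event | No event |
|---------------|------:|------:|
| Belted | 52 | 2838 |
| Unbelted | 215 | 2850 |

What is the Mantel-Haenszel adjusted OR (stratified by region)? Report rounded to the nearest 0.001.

OR_MH = Σ(aᵢdᵢ/nᵢ) / Σ(bᵢcᵢ/nᵢ), where nᵢ is the stratum total.
Stratum 1 (Urban): n = 4143; a·d/n = 126·1053/4143 = 32.0246; b·c/n = 2569·395/4143 = 244.9324
Stratum 2 (Rural): n = 5955; a·d/n = 52·2850/5955 = 24.8866; b·c/n = 2838·215/5955 = 102.4635
OR_MH = (32.0246 + 24.8866) / (244.9324 + 102.4635) = 56.9113 / 347.3959 = 0.16382

0.164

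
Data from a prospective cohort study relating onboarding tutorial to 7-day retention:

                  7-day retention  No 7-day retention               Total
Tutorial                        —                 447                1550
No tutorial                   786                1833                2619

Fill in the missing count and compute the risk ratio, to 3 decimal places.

2.371

The missing cell is in the exposed row: 1550 − 447 = 1103.
So a = 1103, b = 447, c = 786, d = 1833.
RR = [a/(a+b)] / [c/(c+d)] = (1103/1550) / (786/2619) = 0.71161/0.30011 = 2.37114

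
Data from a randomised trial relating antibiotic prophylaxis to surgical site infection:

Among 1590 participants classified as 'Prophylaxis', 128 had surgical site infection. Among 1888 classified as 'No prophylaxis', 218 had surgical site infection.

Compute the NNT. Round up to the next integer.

29

Risk in treated group = 128/1590 = 0.08050; risk in control = 218/1888 = 0.11547.
Absolute risk reduction = 0.11547 − 0.08050 = 0.03496
NNT = 1 / ARR = 1 / 0.03496 = 28.602 → round up → 29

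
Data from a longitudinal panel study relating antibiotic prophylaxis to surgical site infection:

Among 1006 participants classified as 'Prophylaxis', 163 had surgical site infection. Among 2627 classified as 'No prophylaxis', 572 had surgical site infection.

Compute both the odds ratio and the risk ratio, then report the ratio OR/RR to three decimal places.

0.934

From the description: a = 163, b = 843, c = 572, d = 2055.
OR = (163·2055)/(843·572) = 334965/482196 = 0.69467
Risk in exposed = 163/1006 = 0.16203; risk in unexposed = 572/2627 = 0.21774; RR = 0.74414
OR/RR = 0.69467 / 0.74414 = 0.93352
The outcome is not rare, so the OR lies further from 1 than the RR.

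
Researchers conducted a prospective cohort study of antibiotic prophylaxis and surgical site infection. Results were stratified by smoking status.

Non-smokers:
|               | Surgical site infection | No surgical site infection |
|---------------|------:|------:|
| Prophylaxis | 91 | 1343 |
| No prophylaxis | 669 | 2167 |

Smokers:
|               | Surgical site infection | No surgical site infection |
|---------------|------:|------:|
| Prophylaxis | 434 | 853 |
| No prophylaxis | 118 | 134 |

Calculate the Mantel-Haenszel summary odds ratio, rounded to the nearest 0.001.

OR_MH = Σ(aᵢdᵢ/nᵢ) / Σ(bᵢcᵢ/nᵢ), where nᵢ is the stratum total.
Stratum 1 (Non-smokers): n = 4270; a·d/n = 91·2167/4270 = 46.1820; b·c/n = 1343·669/4270 = 210.4138
Stratum 2 (Smokers): n = 1539; a·d/n = 434·134/1539 = 37.7882; b·c/n = 853·118/1539 = 65.4022
OR_MH = (46.1820 + 37.7882) / (210.4138 + 65.4022) = 83.9701 / 275.8160 = 0.30444

0.304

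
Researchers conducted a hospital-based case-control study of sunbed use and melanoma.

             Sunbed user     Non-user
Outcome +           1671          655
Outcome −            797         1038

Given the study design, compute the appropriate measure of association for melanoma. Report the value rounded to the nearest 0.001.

3.323

Reading the table with exposure as columns: a = 1671 (Sunbed user, case), b = 797 (Sunbed user, non-case), c = 655 (Non-user, case), d = 1038.
This is a hospital-based case-control study: participants were sampled on outcome status, so risks in the source population cannot be estimated directly — relative risk is not valid here. The odds ratio is the appropriate measure.
OR = (a·d)/(b·c) = (1671 × 1038) / (797 × 655) = 1734498 / 522035 = 3.32257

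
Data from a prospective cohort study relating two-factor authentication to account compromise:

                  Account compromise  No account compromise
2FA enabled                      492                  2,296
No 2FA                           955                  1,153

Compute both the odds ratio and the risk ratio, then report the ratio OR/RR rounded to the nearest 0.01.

0.66

Cells: a = 492, b = 2296, c = 955, d = 1153.
OR = (492·1153)/(2296·955) = 567276/2192680 = 0.25871
Risk in exposed = 492/2788 = 0.17647; risk in unexposed = 955/2108 = 0.45304; RR = 0.38953
OR/RR = 0.25871 / 0.38953 = 0.66417
The outcome is not rare, so the OR lies further from 1 than the RR.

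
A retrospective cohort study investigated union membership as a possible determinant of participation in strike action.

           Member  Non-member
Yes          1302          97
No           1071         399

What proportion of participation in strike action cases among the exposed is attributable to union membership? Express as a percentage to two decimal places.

64.36

Reading the table with exposure as columns: a = 1302 (Member, case), b = 1071 (Member, non-case), c = 97 (Non-member, case), d = 399.
Risk in exposed = 1302/2373 = 0.54867; risk in unexposed = 97/496 = 0.19556.
RR = 0.54867/0.19556 = 2.80558
AR% = (RR − 1)/RR × 100 = (2.80558 − 1)/2.80558 × 100 = 64.3568%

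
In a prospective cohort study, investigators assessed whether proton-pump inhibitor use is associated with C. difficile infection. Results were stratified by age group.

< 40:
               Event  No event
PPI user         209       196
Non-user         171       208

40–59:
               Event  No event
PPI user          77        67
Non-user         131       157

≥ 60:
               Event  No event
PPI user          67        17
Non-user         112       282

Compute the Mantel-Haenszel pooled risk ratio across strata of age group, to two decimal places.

RR_MH = Σ(aᵢ·n₀ᵢ/nᵢ) / Σ(cᵢ·n₁ᵢ/nᵢ), with n₁ᵢ = aᵢ+bᵢ (exposed), n₀ᵢ = cᵢ+dᵢ (unexposed), nᵢ = n₁ᵢ+n₀ᵢ.
Stratum 1 (< 40): n₁ = 405, n₀ = 379, n = 784; a·n₀/n = 209·379/784 = 101.0344; c·n₁/n = 171·405/784 = 88.3355
Stratum 2 (40–59): n₁ = 144, n₀ = 288, n = 432; a·n₀/n = 77·288/432 = 51.3333; c·n₁/n = 131·144/432 = 43.6667
Stratum 3 (≥ 60): n₁ = 84, n₀ = 394, n = 478; a·n₀/n = 67·394/478 = 55.2259; c·n₁/n = 112·84/478 = 19.6820
RR_MH = (101.0344 + 51.3333 + 55.2259) / (88.3355 + 43.6667 + 19.6820) = 207.5937 / 151.6841 = 1.36859

1.37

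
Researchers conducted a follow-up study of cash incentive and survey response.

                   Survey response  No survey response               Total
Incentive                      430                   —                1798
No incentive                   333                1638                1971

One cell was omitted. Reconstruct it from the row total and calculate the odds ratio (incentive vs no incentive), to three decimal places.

The missing cell is in the exposed row: 1798 − 430 = 1368.
So a = 430, b = 1368, c = 333, d = 1638.
OR = (a·d)/(b·c) = (430 × 1638) / (1368 × 333) = 704340 / 455544 = 1.54615

1.546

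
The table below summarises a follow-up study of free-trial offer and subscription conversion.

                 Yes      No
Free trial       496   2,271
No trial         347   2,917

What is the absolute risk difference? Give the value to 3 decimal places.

0.073

Cells: a = 496, b = 2271, c = 347, d = 2917.
Risk in exposed = 496/2767 = 0.179256; risk in unexposed = 347/3264 = 0.106311.
Risk difference = 0.179256 − 0.106311 = 0.072944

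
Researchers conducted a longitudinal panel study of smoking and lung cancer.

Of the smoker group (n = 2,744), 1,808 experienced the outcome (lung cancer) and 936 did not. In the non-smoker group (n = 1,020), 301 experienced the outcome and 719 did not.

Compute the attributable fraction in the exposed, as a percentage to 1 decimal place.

From the description: a = 1808, b = 936, c = 301, d = 719.
Risk in exposed = 1808/2744 = 0.65889; risk in unexposed = 301/1020 = 0.29510.
RR = 0.65889/0.29510 = 2.23279
AR% = (RR − 1)/RR × 100 = (2.23279 − 1)/2.23279 × 100 = 55.2130%

55.2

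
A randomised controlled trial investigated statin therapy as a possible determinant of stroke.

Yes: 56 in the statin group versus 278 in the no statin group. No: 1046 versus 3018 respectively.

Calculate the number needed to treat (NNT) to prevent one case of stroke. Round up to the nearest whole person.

30

Risk in treated group = 56/1102 = 0.05082; risk in control = 278/3296 = 0.08434.
Absolute risk reduction = 0.08434 − 0.05082 = 0.03353
NNT = 1 / ARR = 1 / 0.03353 = 29.826 → round up → 30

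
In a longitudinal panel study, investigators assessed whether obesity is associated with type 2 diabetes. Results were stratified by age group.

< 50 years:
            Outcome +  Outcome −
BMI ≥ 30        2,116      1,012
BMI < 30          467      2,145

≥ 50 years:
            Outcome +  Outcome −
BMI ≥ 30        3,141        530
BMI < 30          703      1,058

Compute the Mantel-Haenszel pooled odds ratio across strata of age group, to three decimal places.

9.293

OR_MH = Σ(aᵢdᵢ/nᵢ) / Σ(bᵢcᵢ/nᵢ), where nᵢ is the stratum total.
Stratum 1 (< 50 years): n = 5740; a·d/n = 2116·2145/5740 = 790.7352; b·c/n = 1012·467/5740 = 82.3352
Stratum 2 (≥ 50 years): n = 5432; a·d/n = 3141·1058/5432 = 611.7780; b·c/n = 530·703/5432 = 68.5917
OR_MH = (790.7352 + 611.7780) / (82.3352 + 68.5917) = 1402.5132 / 150.9269 = 9.29267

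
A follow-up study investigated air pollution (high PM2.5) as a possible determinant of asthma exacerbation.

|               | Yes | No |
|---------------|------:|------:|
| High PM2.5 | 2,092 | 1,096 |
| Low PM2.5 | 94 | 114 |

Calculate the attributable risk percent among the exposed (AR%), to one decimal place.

Cells: a = 2092, b = 1096, c = 94, d = 114.
Risk in exposed = 2092/3188 = 0.65621; risk in unexposed = 94/208 = 0.45192.
RR = 0.65621/0.45192 = 1.45204
AR% = (RR − 1)/RR × 100 = (1.45204 − 1)/1.45204 × 100 = 31.1314%

31.1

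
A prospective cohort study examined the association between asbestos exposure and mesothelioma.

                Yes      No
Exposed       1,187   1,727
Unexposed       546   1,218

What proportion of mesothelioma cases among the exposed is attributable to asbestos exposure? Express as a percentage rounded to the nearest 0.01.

24.01

Cells: a = 1187, b = 1727, c = 546, d = 1218.
Risk in exposed = 1187/2914 = 0.40734; risk in unexposed = 546/1764 = 0.30952.
RR = 0.40734/0.30952 = 1.31603
AR% = (RR − 1)/RR × 100 = (1.31603 − 1)/1.31603 × 100 = 24.0141%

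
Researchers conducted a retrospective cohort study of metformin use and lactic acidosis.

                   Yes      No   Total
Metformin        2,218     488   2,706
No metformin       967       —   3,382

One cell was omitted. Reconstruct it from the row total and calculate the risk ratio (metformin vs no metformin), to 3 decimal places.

The missing cell is in the unexposed row: 3382 − 967 = 2415.
So a = 2218, b = 488, c = 967, d = 2415.
RR = [a/(a+b)] / [c/(c+d)] = (2218/2706) / (967/3382) = 0.81966/0.28593 = 2.86669

2.867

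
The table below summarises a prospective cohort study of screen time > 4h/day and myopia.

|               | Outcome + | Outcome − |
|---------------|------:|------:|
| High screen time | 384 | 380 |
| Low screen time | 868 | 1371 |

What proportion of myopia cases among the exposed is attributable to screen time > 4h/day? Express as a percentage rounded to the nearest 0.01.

22.87

Cells: a = 384, b = 380, c = 868, d = 1371.
Risk in exposed = 384/764 = 0.50262; risk in unexposed = 868/2239 = 0.38767.
RR = 0.50262/0.38767 = 1.29650
AR% = (RR − 1)/RR × 100 = (1.29650 − 1)/1.29650 × 100 = 22.8692%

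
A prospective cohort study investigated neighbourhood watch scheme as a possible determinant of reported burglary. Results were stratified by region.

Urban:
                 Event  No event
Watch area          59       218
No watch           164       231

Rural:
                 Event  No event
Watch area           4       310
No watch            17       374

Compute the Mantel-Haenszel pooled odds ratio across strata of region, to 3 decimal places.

OR_MH = Σ(aᵢdᵢ/nᵢ) / Σ(bᵢcᵢ/nᵢ), where nᵢ is the stratum total.
Stratum 1 (Urban): n = 672; a·d/n = 59·231/672 = 20.2812; b·c/n = 218·164/672 = 53.2024
Stratum 2 (Rural): n = 705; a·d/n = 4·374/705 = 2.1220; b·c/n = 310·17/705 = 7.4752
OR_MH = (20.2812 + 2.1220) / (53.2024 + 7.4752) = 22.4032 / 60.6776 = 0.36922

0.369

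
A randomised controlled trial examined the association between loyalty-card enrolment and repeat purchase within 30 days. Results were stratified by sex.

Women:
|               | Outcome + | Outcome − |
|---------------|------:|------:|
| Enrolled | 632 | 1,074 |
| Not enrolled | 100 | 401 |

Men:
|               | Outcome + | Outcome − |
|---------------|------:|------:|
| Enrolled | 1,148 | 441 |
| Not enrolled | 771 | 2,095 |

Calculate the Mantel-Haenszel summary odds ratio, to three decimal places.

5.238

OR_MH = Σ(aᵢdᵢ/nᵢ) / Σ(bᵢcᵢ/nᵢ), where nᵢ is the stratum total.
Stratum 1 (Women): n = 2207; a·d/n = 632·401/2207 = 114.8310; b·c/n = 1074·100/2207 = 48.6633
Stratum 2 (Men): n = 4455; a·d/n = 1148·2095/4455 = 539.8563; b·c/n = 441·771/4455 = 76.3212
OR_MH = (114.8310 + 539.8563) / (48.6633 + 76.3212) = 654.6873 / 124.9846 = 5.23815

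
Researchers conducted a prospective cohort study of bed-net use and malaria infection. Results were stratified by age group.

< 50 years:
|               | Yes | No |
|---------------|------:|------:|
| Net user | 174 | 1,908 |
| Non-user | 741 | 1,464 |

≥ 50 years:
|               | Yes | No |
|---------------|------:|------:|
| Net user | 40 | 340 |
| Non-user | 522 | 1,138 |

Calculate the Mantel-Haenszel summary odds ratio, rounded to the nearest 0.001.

0.196

OR_MH = Σ(aᵢdᵢ/nᵢ) / Σ(bᵢcᵢ/nᵢ), where nᵢ is the stratum total.
Stratum 1 (< 50 years): n = 4287; a·d/n = 174·1464/4287 = 59.4206; b·c/n = 1908·741/4287 = 329.7943
Stratum 2 (≥ 50 years): n = 2040; a·d/n = 40·1138/2040 = 22.3137; b·c/n = 340·522/2040 = 87.0000
OR_MH = (59.4206 + 22.3137) / (329.7943 + 87.0000) = 81.7343 / 416.7943 = 0.19610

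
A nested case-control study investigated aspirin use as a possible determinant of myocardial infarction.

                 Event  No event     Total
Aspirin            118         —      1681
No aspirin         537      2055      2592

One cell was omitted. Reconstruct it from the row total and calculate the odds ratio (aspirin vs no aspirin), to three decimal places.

The missing cell is in the exposed row: 1681 − 118 = 1563.
So a = 118, b = 1563, c = 537, d = 2055.
OR = (a·d)/(b·c) = (118 × 2055) / (1563 × 537) = 242490 / 839331 = 0.28891

0.289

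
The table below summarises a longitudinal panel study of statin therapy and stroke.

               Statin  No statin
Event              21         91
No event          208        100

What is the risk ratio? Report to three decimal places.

0.192

Reading the table with exposure as columns: a = 21 (Statin, case), b = 208 (Statin, non-case), c = 91 (No statin, case), d = 100.
Risk in exposed = 21/229 = 0.09170; risk in unexposed = 91/191 = 0.47644.
RR = 0.09170 / 0.47644 = 0.19248
The risk is 81% lower among the exposed than among the unexposed.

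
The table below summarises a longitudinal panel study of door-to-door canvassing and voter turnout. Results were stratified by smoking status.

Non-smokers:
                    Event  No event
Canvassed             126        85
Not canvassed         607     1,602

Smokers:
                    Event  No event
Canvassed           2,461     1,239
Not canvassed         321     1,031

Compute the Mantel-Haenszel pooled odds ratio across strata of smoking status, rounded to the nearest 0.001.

OR_MH = Σ(aᵢdᵢ/nᵢ) / Σ(bᵢcᵢ/nᵢ), where nᵢ is the stratum total.
Stratum 1 (Non-smokers): n = 2420; a·d/n = 126·1602/2420 = 83.4099; b·c/n = 85·607/2420 = 21.3202
Stratum 2 (Smokers): n = 5052; a·d/n = 2461·1031/5052 = 502.2350; b·c/n = 1239·321/5052 = 78.7251
OR_MH = (83.4099 + 502.2350) / (21.3202 + 78.7251) = 585.6449 / 100.0453 = 5.85380

5.854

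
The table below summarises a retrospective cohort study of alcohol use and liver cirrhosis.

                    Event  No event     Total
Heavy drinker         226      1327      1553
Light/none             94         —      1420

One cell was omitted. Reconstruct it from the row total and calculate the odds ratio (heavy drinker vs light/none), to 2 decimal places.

2.40

The missing cell is in the unexposed row: 1420 − 94 = 1326.
So a = 226, b = 1327, c = 94, d = 1326.
OR = (a·d)/(b·c) = (226 × 1326) / (1327 × 94) = 299676 / 124738 = 2.40244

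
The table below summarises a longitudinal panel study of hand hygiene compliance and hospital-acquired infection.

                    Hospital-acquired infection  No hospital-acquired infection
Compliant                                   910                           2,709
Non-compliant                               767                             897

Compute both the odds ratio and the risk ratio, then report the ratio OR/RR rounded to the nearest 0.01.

0.72

Cells: a = 910, b = 2709, c = 767, d = 897.
OR = (910·897)/(2709·767) = 816270/2077803 = 0.39285
Risk in exposed = 910/3619 = 0.25145; risk in unexposed = 767/1664 = 0.46094; RR = 0.54552
OR/RR = 0.39285 / 0.54552 = 0.72014
The outcome is not rare, so the OR lies further from 1 than the RR.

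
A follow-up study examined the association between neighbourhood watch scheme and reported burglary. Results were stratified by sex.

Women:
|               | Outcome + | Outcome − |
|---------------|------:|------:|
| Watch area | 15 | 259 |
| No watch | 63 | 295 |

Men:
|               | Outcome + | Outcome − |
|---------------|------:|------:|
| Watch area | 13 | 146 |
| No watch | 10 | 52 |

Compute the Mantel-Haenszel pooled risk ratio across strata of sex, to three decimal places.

0.352

RR_MH = Σ(aᵢ·n₀ᵢ/nᵢ) / Σ(cᵢ·n₁ᵢ/nᵢ), with n₁ᵢ = aᵢ+bᵢ (exposed), n₀ᵢ = cᵢ+dᵢ (unexposed), nᵢ = n₁ᵢ+n₀ᵢ.
Stratum 1 (Women): n₁ = 274, n₀ = 358, n = 632; a·n₀/n = 15·358/632 = 8.4968; c·n₁/n = 63·274/632 = 27.3133
Stratum 2 (Men): n₁ = 159, n₀ = 62, n = 221; a·n₀/n = 13·62/221 = 3.6471; c·n₁/n = 10·159/221 = 7.1946
RR_MH = (8.4968 + 3.6471) / (27.3133 + 7.1946) = 12.1439 / 34.5079 = 0.35192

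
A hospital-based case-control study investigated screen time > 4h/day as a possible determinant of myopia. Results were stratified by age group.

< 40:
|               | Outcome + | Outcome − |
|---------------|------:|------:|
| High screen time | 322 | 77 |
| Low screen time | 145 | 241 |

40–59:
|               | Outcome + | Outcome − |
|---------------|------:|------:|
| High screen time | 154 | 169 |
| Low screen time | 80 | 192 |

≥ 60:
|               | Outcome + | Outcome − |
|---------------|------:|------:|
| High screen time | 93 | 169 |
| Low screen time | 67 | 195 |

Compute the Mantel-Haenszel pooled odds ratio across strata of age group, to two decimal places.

OR_MH = Σ(aᵢdᵢ/nᵢ) / Σ(bᵢcᵢ/nᵢ), where nᵢ is the stratum total.
Stratum 1 (< 40): n = 785; a·d/n = 322·241/785 = 98.8561; b·c/n = 77·145/785 = 14.2229
Stratum 2 (40–59): n = 595; a·d/n = 154·192/595 = 49.6941; b·c/n = 169·80/595 = 22.7227
Stratum 3 (≥ 60): n = 524; a·d/n = 93·195/524 = 34.6088; b·c/n = 169·67/524 = 21.6088
OR_MH = (98.8561 + 49.6941 + 34.6088) / (14.2229 + 22.7227 + 21.6088) = 183.1589 / 58.5544 = 3.12801

3.13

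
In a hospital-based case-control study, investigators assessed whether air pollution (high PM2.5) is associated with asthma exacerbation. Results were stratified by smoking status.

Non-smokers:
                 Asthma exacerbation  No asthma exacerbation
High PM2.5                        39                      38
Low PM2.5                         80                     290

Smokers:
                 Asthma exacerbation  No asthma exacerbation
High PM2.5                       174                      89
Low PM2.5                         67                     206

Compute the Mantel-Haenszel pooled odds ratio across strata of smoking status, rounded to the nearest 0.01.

OR_MH = Σ(aᵢdᵢ/nᵢ) / Σ(bᵢcᵢ/nᵢ), where nᵢ is the stratum total.
Stratum 1 (Non-smokers): n = 447; a·d/n = 39·290/447 = 25.3020; b·c/n = 38·80/447 = 6.8009
Stratum 2 (Smokers): n = 536; a·d/n = 174·206/536 = 66.8731; b·c/n = 89·67/536 = 11.1250
OR_MH = (25.3020 + 66.8731) / (6.8009 + 11.1250) = 92.1751 / 17.9259 = 5.14201

5.14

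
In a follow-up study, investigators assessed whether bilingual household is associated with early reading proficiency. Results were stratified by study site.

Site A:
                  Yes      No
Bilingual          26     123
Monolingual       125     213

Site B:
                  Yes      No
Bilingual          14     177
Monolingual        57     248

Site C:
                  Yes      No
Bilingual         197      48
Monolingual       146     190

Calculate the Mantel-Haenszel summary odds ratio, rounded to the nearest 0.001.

1.294

OR_MH = Σ(aᵢdᵢ/nᵢ) / Σ(bᵢcᵢ/nᵢ), where nᵢ is the stratum total.
Stratum 1 (Site A): n = 487; a·d/n = 26·213/487 = 11.3717; b·c/n = 123·125/487 = 31.5708
Stratum 2 (Site B): n = 496; a·d/n = 14·248/496 = 7.0000; b·c/n = 177·57/496 = 20.3407
Stratum 3 (Site C): n = 581; a·d/n = 197·190/581 = 64.4234; b·c/n = 48·146/581 = 12.0620
OR_MH = (11.3717 + 7.0000 + 64.4234) / (31.5708 + 20.3407 + 12.0620) = 82.7951 / 63.9735 = 1.29421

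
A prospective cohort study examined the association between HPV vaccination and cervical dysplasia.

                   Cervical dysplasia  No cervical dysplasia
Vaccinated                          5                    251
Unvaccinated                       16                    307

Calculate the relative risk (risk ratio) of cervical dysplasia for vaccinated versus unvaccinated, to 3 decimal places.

Cells: a = 5, b = 251, c = 16, d = 307.
Risk in exposed = 5/256 = 0.01953; risk in unexposed = 16/323 = 0.04954.
RR = 0.01953 / 0.04954 = 0.39429
The risk is 61% lower among the exposed than among the unexposed.

0.394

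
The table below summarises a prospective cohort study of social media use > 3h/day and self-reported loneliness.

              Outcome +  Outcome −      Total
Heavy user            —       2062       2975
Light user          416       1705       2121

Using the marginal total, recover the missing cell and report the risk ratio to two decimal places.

The missing cell is in the exposed row: 2975 − 2062 = 913.
So a = 913, b = 2062, c = 416, d = 1705.
RR = [a/(a+b)] / [c/(c+d)] = (913/2975) / (416/2121) = 0.30689/0.19613 = 1.56470

1.56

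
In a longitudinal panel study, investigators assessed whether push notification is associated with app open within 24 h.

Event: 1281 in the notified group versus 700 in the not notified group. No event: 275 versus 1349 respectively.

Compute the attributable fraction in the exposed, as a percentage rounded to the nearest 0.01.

From the description: a = 1281, b = 275, c = 700, d = 1349.
Risk in exposed = 1281/1556 = 0.82326; risk in unexposed = 700/2049 = 0.34163.
RR = 0.82326/0.34163 = 2.40981
AR% = (RR − 1)/RR × 100 = (2.40981 − 1)/2.40981 × 100 = 58.5030%

58.50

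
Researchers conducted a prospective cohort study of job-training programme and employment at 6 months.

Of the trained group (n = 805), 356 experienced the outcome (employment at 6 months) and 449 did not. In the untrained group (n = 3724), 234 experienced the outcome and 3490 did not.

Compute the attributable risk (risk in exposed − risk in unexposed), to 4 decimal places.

0.3794

From the description: a = 356, b = 449, c = 234, d = 3490.
Risk in exposed = 356/805 = 0.442236; risk in unexposed = 234/3724 = 0.062836.
Risk difference = 0.442236 − 0.062836 = 0.379400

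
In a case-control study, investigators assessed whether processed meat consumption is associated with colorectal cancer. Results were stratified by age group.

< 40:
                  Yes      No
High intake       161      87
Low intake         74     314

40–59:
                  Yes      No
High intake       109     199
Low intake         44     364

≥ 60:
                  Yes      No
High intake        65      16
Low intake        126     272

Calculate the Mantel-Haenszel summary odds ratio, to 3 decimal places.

OR_MH = Σ(aᵢdᵢ/nᵢ) / Σ(bᵢcᵢ/nᵢ), where nᵢ is the stratum total.
Stratum 1 (< 40): n = 636; a·d/n = 161·314/636 = 79.4874; b·c/n = 87·74/636 = 10.1226
Stratum 2 (40–59): n = 716; a·d/n = 109·364/716 = 55.4134; b·c/n = 199·44/716 = 12.2291
Stratum 3 (≥ 60): n = 479; a·d/n = 65·272/479 = 36.9102; b·c/n = 16·126/479 = 4.2088
OR_MH = (79.4874 + 55.4134 + 36.9102) / (10.1226 + 12.2291 + 4.2088) = 171.8111 / 26.5605 = 6.46868

6.469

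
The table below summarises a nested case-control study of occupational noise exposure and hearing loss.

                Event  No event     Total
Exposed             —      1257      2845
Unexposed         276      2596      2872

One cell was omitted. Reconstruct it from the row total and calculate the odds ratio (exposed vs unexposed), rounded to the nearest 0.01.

11.88

The missing cell is in the exposed row: 2845 − 1257 = 1588.
So a = 1588, b = 1257, c = 276, d = 2596.
OR = (a·d)/(b·c) = (1588 × 2596) / (1257 × 276) = 4122448 / 346932 = 11.88258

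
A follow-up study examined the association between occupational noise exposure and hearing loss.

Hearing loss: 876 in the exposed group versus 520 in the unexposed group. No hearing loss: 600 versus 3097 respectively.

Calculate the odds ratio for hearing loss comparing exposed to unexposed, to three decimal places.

8.695

From the description: a = 876, b = 600, c = 520, d = 3097.
OR = (a·d)/(b·c) = (876 × 3097) / (600 × 520) = 2712972 / 312000 = 8.69542
The odds of hearing loss are about 8.70 times as high in the exposed group.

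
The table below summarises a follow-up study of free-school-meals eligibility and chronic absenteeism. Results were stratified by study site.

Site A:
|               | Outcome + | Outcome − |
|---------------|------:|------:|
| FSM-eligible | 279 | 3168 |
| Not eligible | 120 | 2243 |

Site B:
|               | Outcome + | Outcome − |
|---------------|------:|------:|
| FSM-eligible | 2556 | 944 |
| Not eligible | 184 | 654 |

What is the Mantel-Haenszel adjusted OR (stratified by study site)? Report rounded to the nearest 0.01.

4.67

OR_MH = Σ(aᵢdᵢ/nᵢ) / Σ(bᵢcᵢ/nᵢ), where nᵢ is the stratum total.
Stratum 1 (Site A): n = 5810; a·d/n = 279·2243/5810 = 107.7103; b·c/n = 3168·120/5810 = 65.4320
Stratum 2 (Site B): n = 4338; a·d/n = 2556·654/4338 = 385.3444; b·c/n = 944·184/4338 = 40.0406
OR_MH = (107.7103 + 385.3444) / (65.4320 + 40.0406) = 493.0547 / 105.4726 = 4.67472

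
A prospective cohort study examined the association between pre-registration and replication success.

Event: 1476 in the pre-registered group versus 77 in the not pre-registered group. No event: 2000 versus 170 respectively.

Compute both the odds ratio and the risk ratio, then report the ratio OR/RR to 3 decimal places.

1.196

From the description: a = 1476, b = 2000, c = 77, d = 170.
OR = (1476·170)/(2000·77) = 250920/154000 = 1.62935
Risk in exposed = 1476/3476 = 0.42463; risk in unexposed = 77/247 = 0.31174; RR = 1.36211
OR/RR = 1.62935 / 1.36211 = 1.19619
The outcome is not rare, so the OR lies further from 1 than the RR.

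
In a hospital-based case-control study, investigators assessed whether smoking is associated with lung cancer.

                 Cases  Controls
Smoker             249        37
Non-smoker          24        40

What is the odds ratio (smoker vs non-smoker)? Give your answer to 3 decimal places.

11.216

Cells: a = 249, b = 37, c = 24, d = 40.
OR = (a·d)/(b·c) = (249 × 40) / (37 × 24) = 9960 / 888 = 11.21622
The odds of lung cancer are about 11.22 times as high in the smoker group.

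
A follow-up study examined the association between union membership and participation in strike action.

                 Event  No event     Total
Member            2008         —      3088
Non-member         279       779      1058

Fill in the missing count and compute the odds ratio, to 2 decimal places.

5.19

The missing cell is in the exposed row: 3088 − 2008 = 1080.
So a = 2008, b = 1080, c = 279, d = 779.
OR = (a·d)/(b·c) = (2008 × 779) / (1080 × 279) = 1564232 / 301320 = 5.19127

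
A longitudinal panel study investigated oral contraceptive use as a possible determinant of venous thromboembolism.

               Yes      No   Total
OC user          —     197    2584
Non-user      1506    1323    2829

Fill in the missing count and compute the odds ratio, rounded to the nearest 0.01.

The missing cell is in the exposed row: 2584 − 197 = 2387.
So a = 2387, b = 197, c = 1506, d = 1323.
OR = (a·d)/(b·c) = (2387 × 1323) / (197 × 1506) = 3158001 / 296682 = 10.64440

10.64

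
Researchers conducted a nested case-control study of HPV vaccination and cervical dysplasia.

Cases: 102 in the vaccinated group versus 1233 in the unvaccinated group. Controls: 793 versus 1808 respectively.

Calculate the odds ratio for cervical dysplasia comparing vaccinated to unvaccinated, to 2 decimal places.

0.19

From the description: a = 102, b = 793, c = 1233, d = 1808.
OR = (a·d)/(b·c) = (102 × 1808) / (793 × 1233) = 184416 / 977769 = 0.18861
Exposure is associated with lower odds of cervical dysplasia (OR = 0.19 < 1).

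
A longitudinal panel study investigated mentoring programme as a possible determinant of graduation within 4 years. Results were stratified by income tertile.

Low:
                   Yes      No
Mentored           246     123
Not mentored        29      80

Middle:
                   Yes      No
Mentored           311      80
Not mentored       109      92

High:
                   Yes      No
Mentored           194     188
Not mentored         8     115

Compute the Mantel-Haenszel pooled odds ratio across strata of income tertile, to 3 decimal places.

5.311

OR_MH = Σ(aᵢdᵢ/nᵢ) / Σ(bᵢcᵢ/nᵢ), where nᵢ is the stratum total.
Stratum 1 (Low): n = 478; a·d/n = 246·80/478 = 41.1715; b·c/n = 123·29/478 = 7.4623
Stratum 2 (Middle): n = 592; a·d/n = 311·92/592 = 48.3311; b·c/n = 80·109/592 = 14.7297
Stratum 3 (High): n = 505; a·d/n = 194·115/505 = 44.1782; b·c/n = 188·8/505 = 2.9782
OR_MH = (41.1715 + 48.3311 + 44.1782) / (7.4623 + 14.7297 + 2.9782) = 133.6808 / 25.1703 = 5.31106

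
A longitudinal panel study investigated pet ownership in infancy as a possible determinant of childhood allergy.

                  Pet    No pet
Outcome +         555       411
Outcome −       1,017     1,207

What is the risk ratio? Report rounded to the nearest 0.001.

Reading the table with exposure as columns: a = 555 (Pet, case), b = 1017 (Pet, non-case), c = 411 (No pet, case), d = 1207.
Risk in exposed = 555/1572 = 0.35305; risk in unexposed = 411/1618 = 0.25402.
RR = 0.35305 / 0.25402 = 1.38988
The risk among the exposed is 1.39 times that among the unexposed.

1.390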